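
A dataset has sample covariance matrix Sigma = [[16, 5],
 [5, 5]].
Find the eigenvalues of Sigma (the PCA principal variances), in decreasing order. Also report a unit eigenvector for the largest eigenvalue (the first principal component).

Step 1 — characteristic polynomial of 2×2 Sigma:
  det(Sigma - λI) = λ² - trace · λ + det = 0.
  trace = 16 + 5 = 21, det = 16·5 - (5)² = 55.
Step 2 — discriminant:
  Δ = trace² - 4·det = 441 - 220 = 221.
Step 3 — eigenvalues:
  λ = (trace ± √Δ)/2 = (21 ± 14.8661)/2,
  λ_1 = 17.933,  λ_2 = 3.067.

Step 4 — unit eigenvector for λ_1: solve (Sigma - λ_1 I)v = 0. First row:
  (16 - 17.933)·v_x + (5)·v_y = 0, i.e. (-1.933)·v_x + (5)·v_y = 0,
  so v ∝ (b, λ_1 - a) = (5, 1.933) = u.
  ||u|| = √((5)² + (1.933)²) = √(28.7366) ≈ 5.3607,
  v_1 = u/||u|| ≈ (0.9327, 0.3606) (||v_1|| = 1).

λ_1 = 17.933,  λ_2 = 3.067;  v_1 ≈ (0.9327, 0.3606)


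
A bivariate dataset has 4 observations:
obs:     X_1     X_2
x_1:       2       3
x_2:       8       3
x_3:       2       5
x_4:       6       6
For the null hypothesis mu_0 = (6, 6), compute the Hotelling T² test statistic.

Step 1 — sample mean vector:
  mean(X_1) = (2 + 8 + 2 + 6) / 4 = 18/4 = 4.5
  mean(X_2) = (3 + 3 + 5 + 6) / 4 = 17/4 = 4.25
  x̄ = (4.5, 4.25),  deviation x̄ - mu_0 = (4.5, 4.25) - (6, 6) = (-1.5, -1.75).

Step 2 — sample covariance matrix, S[i,j] = (1/(n-1)) · Σ_k (x_{k,i} - mean_i) · (x_{k,j} - mean_j), divisor n-1 = 3:
  S[X_1,X_1] = ((-2.5)·(-2.5) + (3.5)·(3.5) + (-2.5)·(-2.5) + (1.5)·(1.5)) / 3 = 27/3 = 9
  S[X_1,X_2] = ((-2.5)·(-1.25) + (3.5)·(-1.25) + (-2.5)·(0.75) + (1.5)·(1.75)) / 3 = -0.5/3 = -0.1667
  S[X_2,X_2] = ((-1.25)·(-1.25) + (-1.25)·(-1.25) + (0.75)·(0.75) + (1.75)·(1.75)) / 3 = 6.75/3 = 2.25
  S = [[9, -0.1667],
 [-0.1667, 2.25]].

Step 3 — invert S. det(S) = 9·2.25 - (-0.1667)² = 20.2222.
  S^{-1} = (1/det) · [[d, -b], [-b, a]] = [[0.1113, 0.0082],
 [0.0082, 0.4451]].

Step 4 — quadratic form (x̄ - mu_0)^T · S^{-1} · (x̄ - mu_0):
  S^{-1} · (x̄ - mu_0) = (-0.1813, -0.7912),
  (x̄ - mu_0)^T · [...] = (-1.5)·(-0.1813) + (-1.75)·(-0.7912) = 1.6566.

Step 5 — scale by n: T² = 4 · 1.6566 = 6.6264.

T² ≈ 6.6264


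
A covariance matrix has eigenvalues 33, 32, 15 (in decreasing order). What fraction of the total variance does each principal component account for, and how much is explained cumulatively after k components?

Step 1 — total variance = trace(Sigma) = Σ λ_i = 33 + 32 + 15 = 80.

Step 2 — fraction explained by component i = λ_i / Σ λ:
  PC1: 33/80 = 0.4125
  PC2: 32/80 = 0.4
  PC3: 15/80 = 0.1875

Step 3 — cumulative fraction after k components = (λ_1 + ... + λ_k) / Σ λ:
  k = 1: 33/80 = 0.4125
  k = 2: (33 + 32)/80 = 65/80 = 0.8125
  k = 3: (33 + 32 + 15)/80 = 80/80 = 1

Summary (fraction, with percent):

explained: PC1 0.4125 (41.25%), PC2 0.4 (40%), PC3 0.1875 (18.75%);  cumulative: 0.4125, 0.8125, 1


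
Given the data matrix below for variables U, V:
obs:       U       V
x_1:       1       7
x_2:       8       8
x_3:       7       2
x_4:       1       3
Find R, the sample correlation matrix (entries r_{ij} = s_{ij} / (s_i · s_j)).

Step 1 — column means:
  mean(U) = (1 + 8 + 7 + 1) / 4 = 17/4 = 4.25
  mean(V) = (7 + 8 + 2 + 3) / 4 = 20/4 = 5

Step 2 — sample variances and covariances s[i,j] = (1/(n-1)) · Σ_k (x_{k,i} - mean_i) · (x_{k,j} - mean_j), with n-1 = 3:
  s[U,U] = ((-3.25)·(-3.25) + (3.75)·(3.75) + (2.75)·(2.75) + (-3.25)·(-3.25)) / 3 = 42.75/3 = 14.25
  s[U,V] = ((-3.25)·(2) + (3.75)·(3) + (2.75)·(-3) + (-3.25)·(-2)) / 3 = 3/3 = 1
  s[V,V] = ((2)·(2) + (3)·(3) + (-3)·(-3) + (-2)·(-2)) / 3 = 26/3 = 8.6667
  Sample standard deviations s_i = √(s[i,i]):
  s(U) = √(14.25) = 3.7749
  s(V) = √(8.6667) = 2.9439

Step 3 — r_{ij} = s_{ij} / (s_i · s_j):
  r[U,U] = 1 (diagonal).
  r[U,V] = 1 / (3.7749 · 2.9439) = 1 / 11.1131 = 0.09
  r[V,V] = 1 (diagonal).

R is symmetric with unit diagonal. Assembling:

R = [[1, 0.09],
 [0.09, 1]]


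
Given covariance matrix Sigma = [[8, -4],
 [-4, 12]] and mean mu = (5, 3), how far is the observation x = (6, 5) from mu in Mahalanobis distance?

Step 1 — centre the observation: (x - mu) = (1, 2).

Step 2 — invert Sigma. det(Sigma) = 8·12 - (-4)² = 80.
  Sigma^{-1} = (1/det) · [[d, -b], [-b, a]] = [[0.15, 0.05],
 [0.05, 0.1]].

Step 3 — form the quadratic (x - mu)^T · Sigma^{-1} · (x - mu):
  Sigma^{-1} · (x - mu) = (0.25, 0.25).
  (x - mu)^T · [Sigma^{-1} · (x - mu)] = (1)·(0.25) + (2)·(0.25) = 0.75.

Step 4 — take square root: d = √(0.75) ≈ 0.866.

d(x, mu) = √(0.75) ≈ 0.866


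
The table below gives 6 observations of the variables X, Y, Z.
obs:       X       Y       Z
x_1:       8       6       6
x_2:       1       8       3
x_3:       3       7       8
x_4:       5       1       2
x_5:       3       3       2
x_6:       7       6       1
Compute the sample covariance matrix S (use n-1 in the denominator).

Step 1 — column means:
  mean(X) = (8 + 1 + 3 + 5 + 3 + 7) / 6 = 27/6 = 4.5
  mean(Y) = (6 + 8 + 7 + 1 + 3 + 6) / 6 = 31/6 = 5.1667
  mean(Z) = (6 + 3 + 8 + 2 + 2 + 1) / 6 = 22/6 = 3.6667

Step 2 — sample covariance S[i,j] = (1/(n-1)) · Σ_k (x_{k,i} - mean_i) · (x_{k,j} - mean_j), with n-1 = 5.
  S[X,X] = ((3.5)·(3.5) + (-3.5)·(-3.5) + (-1.5)·(-1.5) + (0.5)·(0.5) + (-1.5)·(-1.5) + (2.5)·(2.5)) / 5 = 35.5/5 = 7.1
  S[X,Y] = ((3.5)·(0.8333) + (-3.5)·(2.8333) + (-1.5)·(1.8333) + (0.5)·(-4.1667) + (-1.5)·(-2.1667) + (2.5)·(0.8333)) / 5 = -6.5/5 = -1.3
  S[X,Z] = ((3.5)·(2.3333) + (-3.5)·(-0.6667) + (-1.5)·(4.3333) + (0.5)·(-1.6667) + (-1.5)·(-1.6667) + (2.5)·(-2.6667)) / 5 = -1/5 = -0.2
  S[Y,Y] = ((0.8333)·(0.8333) + (2.8333)·(2.8333) + (1.8333)·(1.8333) + (-4.1667)·(-4.1667) + (-2.1667)·(-2.1667) + (0.8333)·(0.8333)) / 5 = 34.8333/5 = 6.9667
  S[Y,Z] = ((0.8333)·(2.3333) + (2.8333)·(-0.6667) + (1.8333)·(4.3333) + (-4.1667)·(-1.6667) + (-2.1667)·(-1.6667) + (0.8333)·(-2.6667)) / 5 = 16.3333/5 = 3.2667
  S[Z,Z] = ((2.3333)·(2.3333) + (-0.6667)·(-0.6667) + (4.3333)·(4.3333) + (-1.6667)·(-1.6667) + (-1.6667)·(-1.6667) + (-2.6667)·(-2.6667)) / 5 = 37.3333/5 = 7.4667

S is symmetric (S[j,i] = S[i,j]). Assembling:

S = [[7.1, -1.3, -0.2],
 [-1.3, 6.9667, 3.2667],
 [-0.2, 3.2667, 7.4667]]


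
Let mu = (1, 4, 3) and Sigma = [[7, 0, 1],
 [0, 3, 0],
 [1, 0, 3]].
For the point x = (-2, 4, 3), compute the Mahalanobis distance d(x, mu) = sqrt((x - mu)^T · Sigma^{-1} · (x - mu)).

Step 1 — centre the observation: (x - mu) = (-3, 0, 0).

Step 2 — invert Sigma (cofactor / det for 3×3, or solve directly):
  Sigma^{-1} = [[0.15, 0, -0.05],
 [0, 0.3333, 0],
 [-0.05, 0, 0.35]].

Step 3 — form the quadratic (x - mu)^T · Sigma^{-1} · (x - mu):
  Sigma^{-1} · (x - mu) = (-0.45, 0, 0.15).
  (x - mu)^T · [Sigma^{-1} · (x - mu)] = (-3)·(-0.45) + (0)·(0) + (0)·(0.15) = 1.35.

Step 4 — take square root: d = √(1.35) ≈ 1.1619.

d(x, mu) = √(1.35) ≈ 1.1619


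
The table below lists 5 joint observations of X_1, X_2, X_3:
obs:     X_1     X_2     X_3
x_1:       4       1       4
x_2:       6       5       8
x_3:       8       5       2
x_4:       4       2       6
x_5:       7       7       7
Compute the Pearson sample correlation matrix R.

Step 1 — column means:
  mean(X_1) = (4 + 6 + 8 + 4 + 7) / 5 = 29/5 = 5.8
  mean(X_2) = (1 + 5 + 5 + 2 + 7) / 5 = 20/5 = 4
  mean(X_3) = (4 + 8 + 2 + 6 + 7) / 5 = 27/5 = 5.4

Step 2 — sample variances and covariances s[i,j] = (1/(n-1)) · Σ_k (x_{k,i} - mean_i) · (x_{k,j} - mean_j), with n-1 = 4:
  s[X_1,X_1] = ((-1.8)·(-1.8) + (0.2)·(0.2) + (2.2)·(2.2) + (-1.8)·(-1.8) + (1.2)·(1.2)) / 4 = 12.8/4 = 3.2
  s[X_1,X_2] = ((-1.8)·(-3) + (0.2)·(1) + (2.2)·(1) + (-1.8)·(-2) + (1.2)·(3)) / 4 = 15/4 = 3.75
  s[X_1,X_3] = ((-1.8)·(-1.4) + (0.2)·(2.6) + (2.2)·(-3.4) + (-1.8)·(0.6) + (1.2)·(1.6)) / 4 = -3.6/4 = -0.9
  s[X_2,X_2] = ((-3)·(-3) + (1)·(1) + (1)·(1) + (-2)·(-2) + (3)·(3)) / 4 = 24/4 = 6
  s[X_2,X_3] = ((-3)·(-1.4) + (1)·(2.6) + (1)·(-3.4) + (-2)·(0.6) + (3)·(1.6)) / 4 = 7/4 = 1.75
  s[X_3,X_3] = ((-1.4)·(-1.4) + (2.6)·(2.6) + (-3.4)·(-3.4) + (0.6)·(0.6) + (1.6)·(1.6)) / 4 = 23.2/4 = 5.8
  Sample standard deviations s_i = √(s[i,i]):
  s(X_1) = √(3.2) = 1.7889
  s(X_2) = √(6) = 2.4495
  s(X_3) = √(5.8) = 2.4083

Step 3 — r_{ij} = s_{ij} / (s_i · s_j):
  r[X_1,X_1] = 1 (diagonal).
  r[X_1,X_2] = 3.75 / (1.7889 · 2.4495) = 3.75 / 4.3818 = 0.8558
  r[X_1,X_3] = -0.9 / (1.7889 · 2.4083) = -0.9 / 4.3081 = -0.2089
  r[X_2,X_2] = 1 (diagonal).
  r[X_2,X_3] = 1.75 / (2.4495 · 2.4083) = 1.75 / 5.8992 = 0.2967
  r[X_3,X_3] = 1 (diagonal).

R is symmetric with unit diagonal. Assembling:

R = [[1, 0.8558, -0.2089],
 [0.8558, 1, 0.2967],
 [-0.2089, 0.2967, 1]]


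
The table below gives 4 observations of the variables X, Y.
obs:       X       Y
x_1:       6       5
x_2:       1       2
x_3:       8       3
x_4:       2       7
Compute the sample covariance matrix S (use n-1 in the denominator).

Step 1 — column means:
  mean(X) = (6 + 1 + 8 + 2) / 4 = 17/4 = 4.25
  mean(Y) = (5 + 2 + 3 + 7) / 4 = 17/4 = 4.25

Step 2 — sample covariance S[i,j] = (1/(n-1)) · Σ_k (x_{k,i} - mean_i) · (x_{k,j} - mean_j), with n-1 = 3.
  S[X,X] = ((1.75)·(1.75) + (-3.25)·(-3.25) + (3.75)·(3.75) + (-2.25)·(-2.25)) / 3 = 32.75/3 = 10.9167
  S[X,Y] = ((1.75)·(0.75) + (-3.25)·(-2.25) + (3.75)·(-1.25) + (-2.25)·(2.75)) / 3 = -2.25/3 = -0.75
  S[Y,Y] = ((0.75)·(0.75) + (-2.25)·(-2.25) + (-1.25)·(-1.25) + (2.75)·(2.75)) / 3 = 14.75/3 = 4.9167

S is symmetric (S[j,i] = S[i,j]). Assembling:

S = [[10.9167, -0.75],
 [-0.75, 4.9167]]


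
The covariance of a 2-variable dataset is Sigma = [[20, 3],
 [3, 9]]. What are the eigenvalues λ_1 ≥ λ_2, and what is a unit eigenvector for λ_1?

Step 1 — characteristic polynomial of 2×2 Sigma:
  det(Sigma - λI) = λ² - trace · λ + det = 0.
  trace = 20 + 9 = 29, det = 20·9 - (3)² = 171.
Step 2 — discriminant:
  Δ = trace² - 4·det = 841 - 684 = 157.
Step 3 — eigenvalues:
  λ = (trace ± √Δ)/2 = (29 ± 12.53)/2,
  λ_1 = 20.765,  λ_2 = 8.235.

Step 4 — unit eigenvector for λ_1: solve (Sigma - λ_1 I)v = 0. First row:
  (20 - 20.765)·v_x + (3)·v_y = 0, i.e. (-0.765)·v_x + (3)·v_y = 0,
  so v ∝ (b, λ_1 - a) = (3, 0.765) = u.
  ||u|| = √((3)² + (0.765)²) = √(9.5852) ≈ 3.096,
  v_1 = u/||u|| ≈ (0.969, 0.2471) (||v_1|| = 1).

λ_1 = 20.765,  λ_2 = 8.235;  v_1 ≈ (0.969, 0.2471)


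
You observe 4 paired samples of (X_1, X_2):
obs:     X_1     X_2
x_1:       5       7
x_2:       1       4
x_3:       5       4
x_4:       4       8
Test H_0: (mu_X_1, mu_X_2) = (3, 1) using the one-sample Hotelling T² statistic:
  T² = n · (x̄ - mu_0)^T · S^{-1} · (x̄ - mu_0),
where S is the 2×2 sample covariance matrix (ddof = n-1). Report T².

Step 1 — sample mean vector:
  mean(X_1) = (5 + 1 + 5 + 4) / 4 = 15/4 = 3.75
  mean(X_2) = (7 + 4 + 4 + 8) / 4 = 23/4 = 5.75
  x̄ = (3.75, 5.75),  deviation x̄ - mu_0 = (3.75, 5.75) - (3, 1) = (0.75, 4.75).

Step 2 — sample covariance matrix, S[i,j] = (1/(n-1)) · Σ_k (x_{k,i} - mean_i) · (x_{k,j} - mean_j), divisor n-1 = 3:
  S[X_1,X_1] = ((1.25)·(1.25) + (-2.75)·(-2.75) + (1.25)·(1.25) + (0.25)·(0.25)) / 3 = 10.75/3 = 3.5833
  S[X_1,X_2] = ((1.25)·(1.25) + (-2.75)·(-1.75) + (1.25)·(-1.75) + (0.25)·(2.25)) / 3 = 4.75/3 = 1.5833
  S[X_2,X_2] = ((1.25)·(1.25) + (-1.75)·(-1.75) + (-1.75)·(-1.75) + (2.25)·(2.25)) / 3 = 12.75/3 = 4.25
  S = [[3.5833, 1.5833],
 [1.5833, 4.25]].

Step 3 — invert S. det(S) = 3.5833·4.25 - (1.5833)² = 12.7222.
  S^{-1} = (1/det) · [[d, -b], [-b, a]] = [[0.3341, -0.1245],
 [-0.1245, 0.2817]].

Step 4 — quadratic form (x̄ - mu_0)^T · S^{-1} · (x̄ - mu_0):
  S^{-1} · (x̄ - mu_0) = (-0.3406, 1.2445),
  (x̄ - mu_0)^T · [...] = (0.75)·(-0.3406) + (4.75)·(1.2445) = 5.6561.

Step 5 — scale by n: T² = 4 · 5.6561 = 22.6245.

T² ≈ 22.6245


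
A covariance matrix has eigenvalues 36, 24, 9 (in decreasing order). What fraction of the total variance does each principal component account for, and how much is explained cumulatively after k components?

Step 1 — total variance = trace(Sigma) = Σ λ_i = 36 + 24 + 9 = 69.

Step 2 — fraction explained by component i = λ_i / Σ λ:
  PC1: 36/69 = 0.5217
  PC2: 24/69 = 0.3478
  PC3: 9/69 = 0.1304

Step 3 — cumulative fraction after k components = (λ_1 + ... + λ_k) / Σ λ:
  k = 1: 36/69 = 0.5217
  k = 2: (36 + 24)/69 = 60/69 = 0.8696
  k = 3: (36 + 24 + 9)/69 = 69/69 = 1

Summary (fraction, with percent):

explained: PC1 0.5217 (52.17%), PC2 0.3478 (34.78%), PC3 0.1304 (13.04%);  cumulative: 0.5217, 0.8696, 1


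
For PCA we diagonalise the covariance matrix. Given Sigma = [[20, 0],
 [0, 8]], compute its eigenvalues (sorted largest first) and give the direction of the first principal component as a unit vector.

Step 1 — characteristic polynomial of 2×2 Sigma:
  det(Sigma - λI) = λ² - trace · λ + det = 0.
  trace = 20 + 8 = 28, det = 20·8 - (0)² = 160.
Step 2 — discriminant:
  Δ = trace² - 4·det = 784 - 640 = 144.
Step 3 — eigenvalues:
  λ = (trace ± √Δ)/2 = (28 ± 12)/2,
  λ_1 = 20,  λ_2 = 8.

Step 4 — unit eigenvector for λ_1: Sigma is diagonal, so its eigenvectors are the coordinate axes. λ_1 = 20 is the diagonal entry on the first coordinate axis, hence
  v_1 = (1, 0) (||v_1|| = 1).

λ_1 = 20,  λ_2 = 8;  v_1 ≈ (1, 0)


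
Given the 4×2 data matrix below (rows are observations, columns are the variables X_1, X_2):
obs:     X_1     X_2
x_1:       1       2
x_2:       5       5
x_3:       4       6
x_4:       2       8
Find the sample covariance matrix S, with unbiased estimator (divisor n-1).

Step 1 — column means:
  mean(X_1) = (1 + 5 + 4 + 2) / 4 = 12/4 = 3
  mean(X_2) = (2 + 5 + 6 + 8) / 4 = 21/4 = 5.25

Step 2 — sample covariance S[i,j] = (1/(n-1)) · Σ_k (x_{k,i} - mean_i) · (x_{k,j} - mean_j), with n-1 = 3.
  S[X_1,X_1] = ((-2)·(-2) + (2)·(2) + (1)·(1) + (-1)·(-1)) / 3 = 10/3 = 3.3333
  S[X_1,X_2] = ((-2)·(-3.25) + (2)·(-0.25) + (1)·(0.75) + (-1)·(2.75)) / 3 = 4/3 = 1.3333
  S[X_2,X_2] = ((-3.25)·(-3.25) + (-0.25)·(-0.25) + (0.75)·(0.75) + (2.75)·(2.75)) / 3 = 18.75/3 = 6.25

S is symmetric (S[j,i] = S[i,j]). Assembling:

S = [[3.3333, 1.3333],
 [1.3333, 6.25]]


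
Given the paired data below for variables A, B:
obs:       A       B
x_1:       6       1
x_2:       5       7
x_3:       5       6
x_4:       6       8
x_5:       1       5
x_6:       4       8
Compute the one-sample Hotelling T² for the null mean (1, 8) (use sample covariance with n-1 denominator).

Step 1 — sample mean vector:
  mean(A) = (6 + 5 + 5 + 6 + 1 + 4) / 6 = 27/6 = 4.5
  mean(B) = (1 + 7 + 6 + 8 + 5 + 8) / 6 = 35/6 = 5.8333
  x̄ = (4.5, 5.8333),  deviation x̄ - mu_0 = (4.5, 5.8333) - (1, 8) = (3.5, -2.1667).

Step 2 — sample covariance matrix, S[i,j] = (1/(n-1)) · Σ_k (x_{k,i} - mean_i) · (x_{k,j} - mean_j), divisor n-1 = 5:
  S[A,A] = ((1.5)·(1.5) + (0.5)·(0.5) + (0.5)·(0.5) + (1.5)·(1.5) + (-3.5)·(-3.5) + (-0.5)·(-0.5)) / 5 = 17.5/5 = 3.5
  S[A,B] = ((1.5)·(-4.8333) + (0.5)·(1.1667) + (0.5)·(0.1667) + (1.5)·(2.1667) + (-3.5)·(-0.8333) + (-0.5)·(2.1667)) / 5 = -1.5/5 = -0.3
  S[B,B] = ((-4.8333)·(-4.8333) + (1.1667)·(1.1667) + (0.1667)·(0.1667) + (2.1667)·(2.1667) + (-0.8333)·(-0.8333) + (2.1667)·(2.1667)) / 5 = 34.8333/5 = 6.9667
  S = [[3.5, -0.3],
 [-0.3, 6.9667]].

Step 3 — invert S. det(S) = 3.5·6.9667 - (-0.3)² = 24.2933.
  S^{-1} = (1/det) · [[d, -b], [-b, a]] = [[0.2868, 0.0123],
 [0.0123, 0.1441]].

Step 4 — quadratic form (x̄ - mu_0)^T · S^{-1} · (x̄ - mu_0):
  S^{-1} · (x̄ - mu_0) = (0.9769, -0.2689),
  (x̄ - mu_0)^T · [...] = (3.5)·(0.9769) + (-2.1667)·(-0.2689) = 4.002.

Step 5 — scale by n: T² = 6 · 4.002 = 24.0121.

T² ≈ 24.0121


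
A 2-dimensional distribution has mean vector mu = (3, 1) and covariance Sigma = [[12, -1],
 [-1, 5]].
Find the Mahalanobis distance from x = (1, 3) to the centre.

Step 1 — centre the observation: (x - mu) = (-2, 2).

Step 2 — invert Sigma. det(Sigma) = 12·5 - (-1)² = 59.
  Sigma^{-1} = (1/det) · [[d, -b], [-b, a]] = [[0.0847, 0.0169],
 [0.0169, 0.2034]].

Step 3 — form the quadratic (x - mu)^T · Sigma^{-1} · (x - mu):
  Sigma^{-1} · (x - mu) = (-0.1356, 0.3729).
  (x - mu)^T · [Sigma^{-1} · (x - mu)] = (-2)·(-0.1356) + (2)·(0.3729) = 1.0169.

Step 4 — take square root: d = √(1.0169) ≈ 1.0084.

d(x, mu) = √(1.0169) ≈ 1.0084


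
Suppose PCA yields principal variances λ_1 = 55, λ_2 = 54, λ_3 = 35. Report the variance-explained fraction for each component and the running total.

Step 1 — total variance = trace(Sigma) = Σ λ_i = 55 + 54 + 35 = 144.

Step 2 — fraction explained by component i = λ_i / Σ λ:
  PC1: 55/144 = 0.3819
  PC2: 54/144 = 0.375
  PC3: 35/144 = 0.2431

Step 3 — cumulative fraction after k components = (λ_1 + ... + λ_k) / Σ λ:
  k = 1: 55/144 = 0.3819
  k = 2: (55 + 54)/144 = 109/144 = 0.7569
  k = 3: (55 + 54 + 35)/144 = 144/144 = 1

Summary (fraction, with percent):

explained: PC1 0.3819 (38.19%), PC2 0.375 (37.5%), PC3 0.2431 (24.31%);  cumulative: 0.3819, 0.7569, 1


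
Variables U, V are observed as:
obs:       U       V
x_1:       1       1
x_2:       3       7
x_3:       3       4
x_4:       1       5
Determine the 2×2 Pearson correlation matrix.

Step 1 — column means:
  mean(U) = (1 + 3 + 3 + 1) / 4 = 8/4 = 2
  mean(V) = (1 + 7 + 4 + 5) / 4 = 17/4 = 4.25

Step 2 — sample variances and covariances s[i,j] = (1/(n-1)) · Σ_k (x_{k,i} - mean_i) · (x_{k,j} - mean_j), with n-1 = 3:
  s[U,U] = ((-1)·(-1) + (1)·(1) + (1)·(1) + (-1)·(-1)) / 3 = 4/3 = 1.3333
  s[U,V] = ((-1)·(-3.25) + (1)·(2.75) + (1)·(-0.25) + (-1)·(0.75)) / 3 = 5/3 = 1.6667
  s[V,V] = ((-3.25)·(-3.25) + (2.75)·(2.75) + (-0.25)·(-0.25) + (0.75)·(0.75)) / 3 = 18.75/3 = 6.25
  Sample standard deviations s_i = √(s[i,i]):
  s(U) = √(1.3333) = 1.1547
  s(V) = √(6.25) = 2.5

Step 3 — r_{ij} = s_{ij} / (s_i · s_j):
  r[U,U] = 1 (diagonal).
  r[U,V] = 1.6667 / (1.1547 · 2.5) = 1.6667 / 2.8868 = 0.5774
  r[V,V] = 1 (diagonal).

R is symmetric with unit diagonal. Assembling:

R = [[1, 0.5774],
 [0.5774, 1]]


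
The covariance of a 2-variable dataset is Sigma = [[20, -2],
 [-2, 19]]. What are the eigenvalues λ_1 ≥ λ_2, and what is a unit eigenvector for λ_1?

Step 1 — characteristic polynomial of 2×2 Sigma:
  det(Sigma - λI) = λ² - trace · λ + det = 0.
  trace = 20 + 19 = 39, det = 20·19 - (-2)² = 376.
Step 2 — discriminant:
  Δ = trace² - 4·det = 1521 - 1504 = 17.
Step 3 — eigenvalues:
  λ = (trace ± √Δ)/2 = (39 ± 4.1231)/2,
  λ_1 = 21.5616,  λ_2 = 17.4384.

Step 4 — unit eigenvector for λ_1: solve (Sigma - λ_1 I)v = 0. First row:
  (20 - 21.5616)·v_x + (-2)·v_y = 0, i.e. (-1.5616)·v_x + (-2)·v_y = 0,
  so v ∝ (b, λ_1 - a) = (-2, 1.5616); multiply by -1 so the first entry is positive: u = (2, -1.5616).
  ||u|| = √((2)² + (-1.5616)²) = √(6.4384) ≈ 2.5374,
  v_1 = u/||u|| ≈ (0.7882, -0.6154) (||v_1|| = 1).

λ_1 = 21.5616,  λ_2 = 17.4384;  v_1 ≈ (0.7882, -0.6154)


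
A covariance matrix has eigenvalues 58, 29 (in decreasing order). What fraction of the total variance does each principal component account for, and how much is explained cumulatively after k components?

Step 1 — total variance = trace(Sigma) = Σ λ_i = 58 + 29 = 87.

Step 2 — fraction explained by component i = λ_i / Σ λ:
  PC1: 58/87 = 0.6667
  PC2: 29/87 = 0.3333

Step 3 — cumulative fraction after k components = (λ_1 + ... + λ_k) / Σ λ:
  k = 1: 58/87 = 0.6667
  k = 2: (58 + 29)/87 = 87/87 = 1

Summary (fraction, with percent):

explained: PC1 0.6667 (66.67%), PC2 0.3333 (33.33%);  cumulative: 0.6667, 1


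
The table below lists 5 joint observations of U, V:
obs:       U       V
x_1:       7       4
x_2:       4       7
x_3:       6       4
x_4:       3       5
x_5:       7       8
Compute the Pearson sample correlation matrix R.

Step 1 — column means:
  mean(U) = (7 + 4 + 6 + 3 + 7) / 5 = 27/5 = 5.4
  mean(V) = (4 + 7 + 4 + 5 + 8) / 5 = 28/5 = 5.6

Step 2 — sample variances and covariances s[i,j] = (1/(n-1)) · Σ_k (x_{k,i} - mean_i) · (x_{k,j} - mean_j), with n-1 = 4:
  s[U,U] = ((1.6)·(1.6) + (-1.4)·(-1.4) + (0.6)·(0.6) + (-2.4)·(-2.4) + (1.6)·(1.6)) / 4 = 13.2/4 = 3.3
  s[U,V] = ((1.6)·(-1.6) + (-1.4)·(1.4) + (0.6)·(-1.6) + (-2.4)·(-0.6) + (1.6)·(2.4)) / 4 = -0.2/4 = -0.05
  s[V,V] = ((-1.6)·(-1.6) + (1.4)·(1.4) + (-1.6)·(-1.6) + (-0.6)·(-0.6) + (2.4)·(2.4)) / 4 = 13.2/4 = 3.3
  Sample standard deviations s_i = √(s[i,i]):
  s(U) = √(3.3) = 1.8166
  s(V) = √(3.3) = 1.8166

Step 3 — r_{ij} = s_{ij} / (s_i · s_j):
  r[U,U] = 1 (diagonal).
  r[U,V] = -0.05 / (1.8166 · 1.8166) = -0.05 / 3.3 = -0.0152
  r[V,V] = 1 (diagonal).

R is symmetric with unit diagonal. Assembling:

R = [[1, -0.0152],
 [-0.0152, 1]]


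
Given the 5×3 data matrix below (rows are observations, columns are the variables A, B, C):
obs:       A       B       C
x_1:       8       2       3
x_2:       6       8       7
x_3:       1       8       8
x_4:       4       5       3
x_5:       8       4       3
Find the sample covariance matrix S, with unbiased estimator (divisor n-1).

Step 1 — column means:
  mean(A) = (8 + 6 + 1 + 4 + 8) / 5 = 27/5 = 5.4
  mean(B) = (2 + 8 + 8 + 5 + 4) / 5 = 27/5 = 5.4
  mean(C) = (3 + 7 + 8 + 3 + 3) / 5 = 24/5 = 4.8

Step 2 — sample covariance S[i,j] = (1/(n-1)) · Σ_k (x_{k,i} - mean_i) · (x_{k,j} - mean_j), with n-1 = 4.
  S[A,A] = ((2.6)·(2.6) + (0.6)·(0.6) + (-4.4)·(-4.4) + (-1.4)·(-1.4) + (2.6)·(2.6)) / 4 = 35.2/4 = 8.8
  S[A,B] = ((2.6)·(-3.4) + (0.6)·(2.6) + (-4.4)·(2.6) + (-1.4)·(-0.4) + (2.6)·(-1.4)) / 4 = -21.8/4 = -5.45
  S[A,C] = ((2.6)·(-1.8) + (0.6)·(2.2) + (-4.4)·(3.2) + (-1.4)·(-1.8) + (2.6)·(-1.8)) / 4 = -19.6/4 = -4.9
  S[B,B] = ((-3.4)·(-3.4) + (2.6)·(2.6) + (2.6)·(2.6) + (-0.4)·(-0.4) + (-1.4)·(-1.4)) / 4 = 27.2/4 = 6.8
  S[B,C] = ((-3.4)·(-1.8) + (2.6)·(2.2) + (2.6)·(3.2) + (-0.4)·(-1.8) + (-1.4)·(-1.8)) / 4 = 23.4/4 = 5.85
  S[C,C] = ((-1.8)·(-1.8) + (2.2)·(2.2) + (3.2)·(3.2) + (-1.8)·(-1.8) + (-1.8)·(-1.8)) / 4 = 24.8/4 = 6.2

S is symmetric (S[j,i] = S[i,j]). Assembling:

S = [[8.8, -5.45, -4.9],
 [-5.45, 6.8, 5.85],
 [-4.9, 5.85, 6.2]]


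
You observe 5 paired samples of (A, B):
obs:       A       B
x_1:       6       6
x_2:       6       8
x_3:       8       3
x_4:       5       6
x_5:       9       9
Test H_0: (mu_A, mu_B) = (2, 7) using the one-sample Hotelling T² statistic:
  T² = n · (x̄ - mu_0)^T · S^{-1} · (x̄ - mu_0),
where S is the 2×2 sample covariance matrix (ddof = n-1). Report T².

Step 1 — sample mean vector:
  mean(A) = (6 + 6 + 8 + 5 + 9) / 5 = 34/5 = 6.8
  mean(B) = (6 + 8 + 3 + 6 + 9) / 5 = 32/5 = 6.4
  x̄ = (6.8, 6.4),  deviation x̄ - mu_0 = (6.8, 6.4) - (2, 7) = (4.8, -0.6).

Step 2 — sample covariance matrix, S[i,j] = (1/(n-1)) · Σ_k (x_{k,i} - mean_i) · (x_{k,j} - mean_j), divisor n-1 = 4:
  S[A,A] = ((-0.8)·(-0.8) + (-0.8)·(-0.8) + (1.2)·(1.2) + (-1.8)·(-1.8) + (2.2)·(2.2)) / 4 = 10.8/4 = 2.7
  S[A,B] = ((-0.8)·(-0.4) + (-0.8)·(1.6) + (1.2)·(-3.4) + (-1.8)·(-0.4) + (2.2)·(2.6)) / 4 = 1.4/4 = 0.35
  S[B,B] = ((-0.4)·(-0.4) + (1.6)·(1.6) + (-3.4)·(-3.4) + (-0.4)·(-0.4) + (2.6)·(2.6)) / 4 = 21.2/4 = 5.3
  S = [[2.7, 0.35],
 [0.35, 5.3]].

Step 3 — invert S. det(S) = 2.7·5.3 - (0.35)² = 14.1875.
  S^{-1} = (1/det) · [[d, -b], [-b, a]] = [[0.3736, -0.0247],
 [-0.0247, 0.1903]].

Step 4 — quadratic form (x̄ - mu_0)^T · S^{-1} · (x̄ - mu_0):
  S^{-1} · (x̄ - mu_0) = (1.8079, -0.2326),
  (x̄ - mu_0)^T · [...] = (4.8)·(1.8079) + (-0.6)·(-0.2326) = 8.8176.

Step 5 — scale by n: T² = 5 · 8.8176 = 44.0881.

T² ≈ 44.0881


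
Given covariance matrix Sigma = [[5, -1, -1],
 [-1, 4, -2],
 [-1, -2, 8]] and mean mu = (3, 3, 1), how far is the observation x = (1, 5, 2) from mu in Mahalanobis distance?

Step 1 — centre the observation: (x - mu) = (-2, 2, 1).

Step 2 — invert Sigma (cofactor / det for 3×3, or solve directly):
  Sigma^{-1} = [[0.2258, 0.0806, 0.0484],
 [0.0806, 0.3145, 0.0887],
 [0.0484, 0.0887, 0.1532]].

Step 3 — form the quadratic (x - mu)^T · Sigma^{-1} · (x - mu):
  Sigma^{-1} · (x - mu) = (-0.2419, 0.5565, 0.2339).
  (x - mu)^T · [Sigma^{-1} · (x - mu)] = (-2)·(-0.2419) + (2)·(0.5565) + (1)·(0.2339) = 1.8306.

Step 4 — take square root: d = √(1.8306) ≈ 1.353.

d(x, mu) = √(1.8306) ≈ 1.353


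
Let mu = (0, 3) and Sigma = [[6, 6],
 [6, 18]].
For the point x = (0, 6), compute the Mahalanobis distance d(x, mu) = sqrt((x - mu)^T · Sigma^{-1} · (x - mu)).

Step 1 — centre the observation: (x - mu) = (0, 3).

Step 2 — invert Sigma. det(Sigma) = 6·18 - (6)² = 72.
  Sigma^{-1} = (1/det) · [[d, -b], [-b, a]] = [[0.25, -0.0833],
 [-0.0833, 0.0833]].

Step 3 — form the quadratic (x - mu)^T · Sigma^{-1} · (x - mu):
  Sigma^{-1} · (x - mu) = (-0.25, 0.25).
  (x - mu)^T · [Sigma^{-1} · (x - mu)] = (0)·(-0.25) + (3)·(0.25) = 0.75.

Step 4 — take square root: d = √(0.75) ≈ 0.866.

d(x, mu) = √(0.75) ≈ 0.866


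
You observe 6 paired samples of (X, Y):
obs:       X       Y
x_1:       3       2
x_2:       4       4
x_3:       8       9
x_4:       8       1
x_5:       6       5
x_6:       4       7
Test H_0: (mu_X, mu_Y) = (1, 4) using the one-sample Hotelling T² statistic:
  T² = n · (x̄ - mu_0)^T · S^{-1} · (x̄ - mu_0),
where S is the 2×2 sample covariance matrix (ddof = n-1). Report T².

Step 1 — sample mean vector:
  mean(X) = (3 + 4 + 8 + 8 + 6 + 4) / 6 = 33/6 = 5.5
  mean(Y) = (2 + 4 + 9 + 1 + 5 + 7) / 6 = 28/6 = 4.6667
  x̄ = (5.5, 4.6667),  deviation x̄ - mu_0 = (5.5, 4.6667) - (1, 4) = (4.5, 0.6667).

Step 2 — sample covariance matrix, S[i,j] = (1/(n-1)) · Σ_k (x_{k,i} - mean_i) · (x_{k,j} - mean_j), divisor n-1 = 5:
  S[X,X] = ((-2.5)·(-2.5) + (-1.5)·(-1.5) + (2.5)·(2.5) + (2.5)·(2.5) + (0.5)·(0.5) + (-1.5)·(-1.5)) / 5 = 23.5/5 = 4.7
  S[X,Y] = ((-2.5)·(-2.6667) + (-1.5)·(-0.6667) + (2.5)·(4.3333) + (2.5)·(-3.6667) + (0.5)·(0.3333) + (-1.5)·(2.3333)) / 5 = 6/5 = 1.2
  S[Y,Y] = ((-2.6667)·(-2.6667) + (-0.6667)·(-0.6667) + (4.3333)·(4.3333) + (-3.6667)·(-3.6667) + (0.3333)·(0.3333) + (2.3333)·(2.3333)) / 5 = 45.3333/5 = 9.0667
  S = [[4.7, 1.2],
 [1.2, 9.0667]].

Step 3 — invert S. det(S) = 4.7·9.0667 - (1.2)² = 41.1733.
  S^{-1} = (1/det) · [[d, -b], [-b, a]] = [[0.2202, -0.0291],
 [-0.0291, 0.1142]].

Step 4 — quadratic form (x̄ - mu_0)^T · S^{-1} · (x̄ - mu_0):
  S^{-1} · (x̄ - mu_0) = (0.9715, -0.0551),
  (x̄ - mu_0)^T · [...] = (4.5)·(0.9715) + (0.6667)·(-0.0551) = 4.3351.

Step 5 — scale by n: T² = 6 · 4.3351 = 26.0104.

T² ≈ 26.0104


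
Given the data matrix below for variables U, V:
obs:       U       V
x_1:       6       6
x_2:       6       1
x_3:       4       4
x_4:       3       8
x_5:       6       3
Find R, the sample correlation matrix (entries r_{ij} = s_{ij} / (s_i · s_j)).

Step 1 — column means:
  mean(U) = (6 + 6 + 4 + 3 + 6) / 5 = 25/5 = 5
  mean(V) = (6 + 1 + 4 + 8 + 3) / 5 = 22/5 = 4.4

Step 2 — sample variances and covariances s[i,j] = (1/(n-1)) · Σ_k (x_{k,i} - mean_i) · (x_{k,j} - mean_j), with n-1 = 4:
  s[U,U] = ((1)·(1) + (1)·(1) + (-1)·(-1) + (-2)·(-2) + (1)·(1)) / 4 = 8/4 = 2
  s[U,V] = ((1)·(1.6) + (1)·(-3.4) + (-1)·(-0.4) + (-2)·(3.6) + (1)·(-1.4)) / 4 = -10/4 = -2.5
  s[V,V] = ((1.6)·(1.6) + (-3.4)·(-3.4) + (-0.4)·(-0.4) + (3.6)·(3.6) + (-1.4)·(-1.4)) / 4 = 29.2/4 = 7.3
  Sample standard deviations s_i = √(s[i,i]):
  s(U) = √(2) = 1.4142
  s(V) = √(7.3) = 2.7019

Step 3 — r_{ij} = s_{ij} / (s_i · s_j):
  r[U,U] = 1 (diagonal).
  r[U,V] = -2.5 / (1.4142 · 2.7019) = -2.5 / 3.821 = -0.6543
  r[V,V] = 1 (diagonal).

R is symmetric with unit diagonal. Assembling:

R = [[1, -0.6543],
 [-0.6543, 1]]


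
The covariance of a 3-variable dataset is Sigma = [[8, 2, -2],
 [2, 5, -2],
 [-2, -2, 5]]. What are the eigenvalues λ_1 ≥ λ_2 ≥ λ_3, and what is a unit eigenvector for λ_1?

Step 1 — characteristic polynomial p(λ) = det(λI - Sigma) = λ³ - tr·λ² + c_1·λ - det, where tr = trace, c_1 = sum of the principal 2×2 minors, det = det(Sigma):
  tr = 8 + 5 + 5 = 18,
  c_1 = (8·5 - (2)²) + (8·5 - (-2)²) + (5·5 - (-2)²) = 36 + 36 + 21 = 93,
  det = 8·(5·5 - (-2)²) - (2)·((2)·5 - (-2)·(-2)) + (-2)·((2)·(-2) - 5·(-2)) = 8·(21) - (2)·(6) + (-2)·(6) = 144.
  So p(λ) = λ³ - 18λ² + 93λ - 144.
Step 2 — look for an integer root (rational root theorem: any rational root is an integer divisor of 144). Testing λ = 3:
  p(3) = 27 - 162 + 279 - 144 = 0  ✓
  Dividing out (λ - 3): p(λ) = (λ - 3)(λ² - 15λ + 48).
Step 3 — remaining eigenvalues from the quadratic λ² - 15λ + 48 = 0:
  Δ = 15² - 4·48 = 225 - 192 = 33,  λ = (15 ± √33)/2 = (15 ± 5.7446)/2 ≈ 10.3723 or 4.6277.
  Sorted: λ_1 = 10.3723,  λ_2 = 4.6277,  λ_3 = 3  (check: sum = 18 = tr ✓).

Step 4 — unit eigenvector for λ_1 ≈ 10.3723: v spans the null space of (Sigma - λ_1 I), whose rows are
  r_1 = (-2.3723, 2, -2),  r_2 = (2, -5.3723, -2),  r_3 = (-2, -2, -5.3723).
  v is orthogonal to every row, so take v ∝ r_1 × r_2 = ((2)·(-2) - (-2)·(-5.3723), (-2)·(2) - (-2.3723)·(-2), (-2.3723)·(-5.3723) - (2)·(2)) ≈ (-14.7446, -8.7446, 8.7446).
  Rescale (multiply by -1 so the first nonzero entry is positive): u = (14.7446, 8.7446, -8.7446).
  ||u|| = √((14.7446)² + (8.7446)² + (-8.7446)²) = √(370.3369) ≈ 19.2441,  v_1 = u/||u|| ≈ (0.7662, 0.4544, -0.4544) (||v_1|| = 1).

λ_1 = 10.3723,  λ_2 = 4.6277,  λ_3 = 3;  v_1 ≈ (0.7662, 0.4544, -0.4544)


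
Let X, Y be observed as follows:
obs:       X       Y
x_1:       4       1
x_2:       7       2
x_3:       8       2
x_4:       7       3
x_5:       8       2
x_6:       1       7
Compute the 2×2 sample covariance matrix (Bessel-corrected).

Step 1 — column means:
  mean(X) = (4 + 7 + 8 + 7 + 8 + 1) / 6 = 35/6 = 5.8333
  mean(Y) = (1 + 2 + 2 + 3 + 2 + 7) / 6 = 17/6 = 2.8333

Step 2 — sample covariance S[i,j] = (1/(n-1)) · Σ_k (x_{k,i} - mean_i) · (x_{k,j} - mean_j), with n-1 = 5.
  S[X,X] = ((-1.8333)·(-1.8333) + (1.1667)·(1.1667) + (2.1667)·(2.1667) + (1.1667)·(1.1667) + (2.1667)·(2.1667) + (-4.8333)·(-4.8333)) / 5 = 38.8333/5 = 7.7667
  S[X,Y] = ((-1.8333)·(-1.8333) + (1.1667)·(-0.8333) + (2.1667)·(-0.8333) + (1.1667)·(0.1667) + (2.1667)·(-0.8333) + (-4.8333)·(4.1667)) / 5 = -21.1667/5 = -4.2333
  S[Y,Y] = ((-1.8333)·(-1.8333) + (-0.8333)·(-0.8333) + (-0.8333)·(-0.8333) + (0.1667)·(0.1667) + (-0.8333)·(-0.8333) + (4.1667)·(4.1667)) / 5 = 22.8333/5 = 4.5667

S is symmetric (S[j,i] = S[i,j]). Assembling:

S = [[7.7667, -4.2333],
 [-4.2333, 4.5667]]


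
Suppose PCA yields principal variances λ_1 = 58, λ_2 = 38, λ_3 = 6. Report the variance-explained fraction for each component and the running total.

Step 1 — total variance = trace(Sigma) = Σ λ_i = 58 + 38 + 6 = 102.

Step 2 — fraction explained by component i = λ_i / Σ λ:
  PC1: 58/102 = 0.5686
  PC2: 38/102 = 0.3725
  PC3: 6/102 = 0.0588

Step 3 — cumulative fraction after k components = (λ_1 + ... + λ_k) / Σ λ:
  k = 1: 58/102 = 0.5686
  k = 2: (58 + 38)/102 = 96/102 = 0.9412
  k = 3: (58 + 38 + 6)/102 = 102/102 = 1

Summary (fraction, with percent):

explained: PC1 0.5686 (56.86%), PC2 0.3725 (37.25%), PC3 0.0588 (5.88%);  cumulative: 0.5686, 0.9412, 1


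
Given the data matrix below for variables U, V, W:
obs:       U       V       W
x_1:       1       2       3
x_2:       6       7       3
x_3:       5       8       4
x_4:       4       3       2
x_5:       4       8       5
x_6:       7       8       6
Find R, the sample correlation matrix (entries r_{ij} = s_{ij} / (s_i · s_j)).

Step 1 — column means:
  mean(U) = (1 + 6 + 5 + 4 + 4 + 7) / 6 = 27/6 = 4.5
  mean(V) = (2 + 7 + 8 + 3 + 8 + 8) / 6 = 36/6 = 6
  mean(W) = (3 + 3 + 4 + 2 + 5 + 6) / 6 = 23/6 = 3.8333

Step 2 — sample variances and covariances s[i,j] = (1/(n-1)) · Σ_k (x_{k,i} - mean_i) · (x_{k,j} - mean_j), with n-1 = 5:
  s[U,U] = ((-3.5)·(-3.5) + (1.5)·(1.5) + (0.5)·(0.5) + (-0.5)·(-0.5) + (-0.5)·(-0.5) + (2.5)·(2.5)) / 5 = 21.5/5 = 4.3
  s[U,V] = ((-3.5)·(-4) + (1.5)·(1) + (0.5)·(2) + (-0.5)·(-3) + (-0.5)·(2) + (2.5)·(2)) / 5 = 22/5 = 4.4
  s[U,W] = ((-3.5)·(-0.8333) + (1.5)·(-0.8333) + (0.5)·(0.1667) + (-0.5)·(-1.8333) + (-0.5)·(1.1667) + (2.5)·(2.1667)) / 5 = 7.5/5 = 1.5
  s[V,V] = ((-4)·(-4) + (1)·(1) + (2)·(2) + (-3)·(-3) + (2)·(2) + (2)·(2)) / 5 = 38/5 = 7.6
  s[V,W] = ((-4)·(-0.8333) + (1)·(-0.8333) + (2)·(0.1667) + (-3)·(-1.8333) + (2)·(1.1667) + (2)·(2.1667)) / 5 = 15/5 = 3
  s[W,W] = ((-0.8333)·(-0.8333) + (-0.8333)·(-0.8333) + (0.1667)·(0.1667) + (-1.8333)·(-1.8333) + (1.1667)·(1.1667) + (2.1667)·(2.1667)) / 5 = 10.8333/5 = 2.1667
  Sample standard deviations s_i = √(s[i,i]):
  s(U) = √(4.3) = 2.0736
  s(V) = √(7.6) = 2.7568
  s(W) = √(2.1667) = 1.472

Step 3 — r_{ij} = s_{ij} / (s_i · s_j):
  r[U,U] = 1 (diagonal).
  r[U,V] = 4.4 / (2.0736 · 2.7568) = 4.4 / 5.7166 = 0.7697
  r[U,W] = 1.5 / (2.0736 · 1.472) = 1.5 / 3.0523 = 0.4914
  r[V,V] = 1 (diagonal).
  r[V,W] = 3 / (2.7568 · 1.472) = 3 / 4.0579 = 0.7393
  r[W,W] = 1 (diagonal).

R is symmetric with unit diagonal. Assembling:

R = [[1, 0.7697, 0.4914],
 [0.7697, 1, 0.7393],
 [0.4914, 0.7393, 1]]


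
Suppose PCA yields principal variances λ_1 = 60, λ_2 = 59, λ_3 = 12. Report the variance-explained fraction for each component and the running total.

Step 1 — total variance = trace(Sigma) = Σ λ_i = 60 + 59 + 12 = 131.

Step 2 — fraction explained by component i = λ_i / Σ λ:
  PC1: 60/131 = 0.458
  PC2: 59/131 = 0.4504
  PC3: 12/131 = 0.0916

Step 3 — cumulative fraction after k components = (λ_1 + ... + λ_k) / Σ λ:
  k = 1: 60/131 = 0.458
  k = 2: (60 + 59)/131 = 119/131 = 0.9084
  k = 3: (60 + 59 + 12)/131 = 131/131 = 1

Summary (fraction, with percent):

explained: PC1 0.458 (45.8%), PC2 0.4504 (45.04%), PC3 0.0916 (9.16%);  cumulative: 0.458, 0.9084, 1


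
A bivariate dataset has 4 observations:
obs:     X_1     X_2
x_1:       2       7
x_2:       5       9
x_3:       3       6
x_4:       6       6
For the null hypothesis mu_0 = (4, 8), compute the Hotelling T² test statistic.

Step 1 — sample mean vector:
  mean(X_1) = (2 + 5 + 3 + 6) / 4 = 16/4 = 4
  mean(X_2) = (7 + 9 + 6 + 6) / 4 = 28/4 = 7
  x̄ = (4, 7),  deviation x̄ - mu_0 = (4, 7) - (4, 8) = (0, -1).

Step 2 — sample covariance matrix, S[i,j] = (1/(n-1)) · Σ_k (x_{k,i} - mean_i) · (x_{k,j} - mean_j), divisor n-1 = 3:
  S[X_1,X_1] = ((-2)·(-2) + (1)·(1) + (-1)·(-1) + (2)·(2)) / 3 = 10/3 = 3.3333
  S[X_1,X_2] = ((-2)·(0) + (1)·(2) + (-1)·(-1) + (2)·(-1)) / 3 = 1/3 = 0.3333
  S[X_2,X_2] = ((0)·(0) + (2)·(2) + (-1)·(-1) + (-1)·(-1)) / 3 = 6/3 = 2
  S = [[3.3333, 0.3333],
 [0.3333, 2]].

Step 3 — invert S. det(S) = 3.3333·2 - (0.3333)² = 6.5556.
  S^{-1} = (1/det) · [[d, -b], [-b, a]] = [[0.3051, -0.0508],
 [-0.0508, 0.5085]].

Step 4 — quadratic form (x̄ - mu_0)^T · S^{-1} · (x̄ - mu_0):
  S^{-1} · (x̄ - mu_0) = (0.0508, -0.5085),
  (x̄ - mu_0)^T · [...] = (0)·(0.0508) + (-1)·(-0.5085) = 0.5085.

Step 5 — scale by n: T² = 4 · 0.5085 = 2.0339.

T² ≈ 2.0339


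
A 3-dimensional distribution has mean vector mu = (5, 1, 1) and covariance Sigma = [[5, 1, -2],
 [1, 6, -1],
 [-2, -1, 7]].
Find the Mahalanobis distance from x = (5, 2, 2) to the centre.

Step 1 — centre the observation: (x - mu) = (0, 1, 1).

Step 2 — invert Sigma (cofactor / det for 3×3, or solve directly):
  Sigma^{-1} = [[0.2303, -0.0281, 0.0618],
 [-0.0281, 0.1742, 0.0169],
 [0.0618, 0.0169, 0.1629]].

Step 3 — form the quadratic (x - mu)^T · Sigma^{-1} · (x - mu):
  Sigma^{-1} · (x - mu) = (0.0337, 0.191, 0.1798).
  (x - mu)^T · [Sigma^{-1} · (x - mu)] = (0)·(0.0337) + (1)·(0.191) + (1)·(0.1798) = 0.3708.

Step 4 — take square root: d = √(0.3708) ≈ 0.6089.

d(x, mu) = √(0.3708) ≈ 0.6089


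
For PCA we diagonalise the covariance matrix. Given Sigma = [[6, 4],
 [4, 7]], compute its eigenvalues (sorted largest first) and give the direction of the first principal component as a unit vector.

Step 1 — characteristic polynomial of 2×2 Sigma:
  det(Sigma - λI) = λ² - trace · λ + det = 0.
  trace = 6 + 7 = 13, det = 6·7 - (4)² = 26.
Step 2 — discriminant:
  Δ = trace² - 4·det = 169 - 104 = 65.
Step 3 — eigenvalues:
  λ = (trace ± √Δ)/2 = (13 ± 8.0623)/2,
  λ_1 = 10.5311,  λ_2 = 2.4689.

Step 4 — unit eigenvector for λ_1: solve (Sigma - λ_1 I)v = 0. First row:
  (6 - 10.5311)·v_x + (4)·v_y = 0, i.e. (-4.5311)·v_x + (4)·v_y = 0,
  so v ∝ (b, λ_1 - a) = (4, 4.5311) = u.
  ||u|| = √((4)² + (4.5311)²) = √(36.5311) ≈ 6.0441,
  v_1 = u/||u|| ≈ (0.6618, 0.7497) (||v_1|| = 1).

λ_1 = 10.5311,  λ_2 = 2.4689;  v_1 ≈ (0.6618, 0.7497)


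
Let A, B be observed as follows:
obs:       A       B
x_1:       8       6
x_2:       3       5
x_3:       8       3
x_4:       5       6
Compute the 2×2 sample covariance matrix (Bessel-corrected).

Step 1 — column means:
  mean(A) = (8 + 3 + 8 + 5) / 4 = 24/4 = 6
  mean(B) = (6 + 5 + 3 + 6) / 4 = 20/4 = 5

Step 2 — sample covariance S[i,j] = (1/(n-1)) · Σ_k (x_{k,i} - mean_i) · (x_{k,j} - mean_j), with n-1 = 3.
  S[A,A] = ((2)·(2) + (-3)·(-3) + (2)·(2) + (-1)·(-1)) / 3 = 18/3 = 6
  S[A,B] = ((2)·(1) + (-3)·(0) + (2)·(-2) + (-1)·(1)) / 3 = -3/3 = -1
  S[B,B] = ((1)·(1) + (0)·(0) + (-2)·(-2) + (1)·(1)) / 3 = 6/3 = 2

S is symmetric (S[j,i] = S[i,j]). Assembling:

S = [[6, -1],
 [-1, 2]]


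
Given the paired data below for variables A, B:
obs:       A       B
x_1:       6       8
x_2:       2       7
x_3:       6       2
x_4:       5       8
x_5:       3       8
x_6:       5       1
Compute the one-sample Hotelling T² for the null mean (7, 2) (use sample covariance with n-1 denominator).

Step 1 — sample mean vector:
  mean(A) = (6 + 2 + 6 + 5 + 3 + 5) / 6 = 27/6 = 4.5
  mean(B) = (8 + 7 + 2 + 8 + 8 + 1) / 6 = 34/6 = 5.6667
  x̄ = (4.5, 5.6667),  deviation x̄ - mu_0 = (4.5, 5.6667) - (7, 2) = (-2.5, 3.6667).

Step 2 — sample covariance matrix, S[i,j] = (1/(n-1)) · Σ_k (x_{k,i} - mean_i) · (x_{k,j} - mean_j), divisor n-1 = 5:
  S[A,A] = ((1.5)·(1.5) + (-2.5)·(-2.5) + (1.5)·(1.5) + (0.5)·(0.5) + (-1.5)·(-1.5) + (0.5)·(0.5)) / 5 = 13.5/5 = 2.7
  S[A,B] = ((1.5)·(2.3333) + (-2.5)·(1.3333) + (1.5)·(-3.6667) + (0.5)·(2.3333) + (-1.5)·(2.3333) + (0.5)·(-4.6667)) / 5 = -10/5 = -2
  S[B,B] = ((2.3333)·(2.3333) + (1.3333)·(1.3333) + (-3.6667)·(-3.6667) + (2.3333)·(2.3333) + (2.3333)·(2.3333) + (-4.6667)·(-4.6667)) / 5 = 53.3333/5 = 10.6667
  S = [[2.7, -2],
 [-2, 10.6667]].

Step 3 — invert S. det(S) = 2.7·10.6667 - (-2)² = 24.8.
  S^{-1} = (1/det) · [[d, -b], [-b, a]] = [[0.4301, 0.0806],
 [0.0806, 0.1089]].

Step 4 — quadratic form (x̄ - mu_0)^T · S^{-1} · (x̄ - mu_0):
  S^{-1} · (x̄ - mu_0) = (-0.7796, 0.1976),
  (x̄ - mu_0)^T · [...] = (-2.5)·(-0.7796) + (3.6667)·(0.1976) = 2.6734.

Step 5 — scale by n: T² = 6 · 2.6734 = 16.0403.

T² ≈ 16.0403


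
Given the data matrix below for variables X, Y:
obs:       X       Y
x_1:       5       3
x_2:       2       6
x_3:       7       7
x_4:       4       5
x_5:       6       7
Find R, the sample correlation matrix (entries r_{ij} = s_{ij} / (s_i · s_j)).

Step 1 — column means:
  mean(X) = (5 + 2 + 7 + 4 + 6) / 5 = 24/5 = 4.8
  mean(Y) = (3 + 6 + 7 + 5 + 7) / 5 = 28/5 = 5.6

Step 2 — sample variances and covariances s[i,j] = (1/(n-1)) · Σ_k (x_{k,i} - mean_i) · (x_{k,j} - mean_j), with n-1 = 4:
  s[X,X] = ((0.2)·(0.2) + (-2.8)·(-2.8) + (2.2)·(2.2) + (-0.8)·(-0.8) + (1.2)·(1.2)) / 4 = 14.8/4 = 3.7
  s[X,Y] = ((0.2)·(-2.6) + (-2.8)·(0.4) + (2.2)·(1.4) + (-0.8)·(-0.6) + (1.2)·(1.4)) / 4 = 3.6/4 = 0.9
  s[Y,Y] = ((-2.6)·(-2.6) + (0.4)·(0.4) + (1.4)·(1.4) + (-0.6)·(-0.6) + (1.4)·(1.4)) / 4 = 11.2/4 = 2.8
  Sample standard deviations s_i = √(s[i,i]):
  s(X) = √(3.7) = 1.9235
  s(Y) = √(2.8) = 1.6733

Step 3 — r_{ij} = s_{ij} / (s_i · s_j):
  r[X,X] = 1 (diagonal).
  r[X,Y] = 0.9 / (1.9235 · 1.6733) = 0.9 / 3.2187 = 0.2796
  r[Y,Y] = 1 (diagonal).

R is symmetric with unit diagonal. Assembling:

R = [[1, 0.2796],
 [0.2796, 1]]
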